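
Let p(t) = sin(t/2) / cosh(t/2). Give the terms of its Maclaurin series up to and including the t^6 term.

Invert the denominator's series and multiply.
p(0) = 0
p′(0) = 1/2
p′′(0) = 0
p′′′(0) = -1/2
p^(4)(0) = 0
p^(5)(0) = 9/8
p^(6)(0) = 0

3*t^5/320 - t^3/12 + t/2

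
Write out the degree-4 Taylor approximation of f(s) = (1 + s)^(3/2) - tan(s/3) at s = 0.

3*s^4/128 - 97*s^3/1296 + 3*s^2/8 + 7*s/6 + 1

Add the two expansions coefficient-wise.
[s^0] = 1;  [s^1] = 7/6;  [s^2] = 3/8;  [s^3] = -97/1296;  [s^4] = 3/128.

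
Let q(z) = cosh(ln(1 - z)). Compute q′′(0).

1

Substitute the inner expansion into the outer series and collect powers.
The coefficient of z^2 in the expansion is 1/2, so q′′(0) = 2! * (1/2) = 1.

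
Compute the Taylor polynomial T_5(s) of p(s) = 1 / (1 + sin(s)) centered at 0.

-61*s^5/120 + 2*s^4/3 - 5*s^3/6 + s^2 - s + 1

Use the geometric series for the reciprocal, then substitute.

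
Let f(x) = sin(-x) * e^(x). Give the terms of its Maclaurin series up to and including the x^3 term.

-x^3/3 - x^2 - x

Take the Cauchy product of the two expansions.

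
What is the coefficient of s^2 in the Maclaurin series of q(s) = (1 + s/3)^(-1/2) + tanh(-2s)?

Combine the two series term by term.
q(0) = 1
q′(0) = -13/6
q′′(0) = 1/12
So c_2 = q′′(0)/2! = 1/24.

1/24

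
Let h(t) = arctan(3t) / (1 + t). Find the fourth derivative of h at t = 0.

Multiply the two series term by term and collect like powers.
The coefficient of t^4 in the expansion is 6, so h^(4)(0) = 4! * (6) = 144.

144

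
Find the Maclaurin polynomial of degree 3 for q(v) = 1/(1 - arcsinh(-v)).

Plug the Maclaurin series of the inner function into that of the outer and collect terms.

-5*v^3/6 + v^2 - v + 1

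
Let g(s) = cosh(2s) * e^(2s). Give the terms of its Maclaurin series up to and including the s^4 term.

Write out both Maclaurin series and multiply, keeping only the needed powers.
[s^0] = 1;  [s^1] = 2;  [s^2] = 4;  [s^3] = 16/3;  [s^4] = 16/3.

16*s^4/3 + 16*s^3/3 + 4*s^2 + 2*s + 1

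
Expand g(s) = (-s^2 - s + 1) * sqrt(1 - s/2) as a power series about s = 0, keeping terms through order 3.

Multiply each power in the prefactor through the base expansion.
[s^0] = 1;  [s^1] = -5/4;  [s^2] = -25/32;  [s^3] = 35/128.

35*s^3/128 - 25*s^2/32 - 5*s/4 + 1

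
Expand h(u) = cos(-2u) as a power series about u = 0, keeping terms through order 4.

2*u^4/3 - 2*u^2 + 1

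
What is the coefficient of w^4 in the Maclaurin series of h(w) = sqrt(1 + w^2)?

-1/8

h(0) = 1
h′(0) = 0
h′′(0) = 1
h′′′(0) = 0
h^(4)(0) = -3
Dividing each by k! gives the coefficients c_0, ..., c_4.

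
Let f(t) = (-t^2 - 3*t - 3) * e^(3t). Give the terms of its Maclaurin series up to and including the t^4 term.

-225*t^4/8 - 30*t^3 - 47*t^2/2 - 12*t - 3

Multiply each power in the prefactor through the base expansion.
f(0) = -3
f′(0) = -12
f′′(0) = -47
f′′′(0) = -180
f^(4)(0) = -675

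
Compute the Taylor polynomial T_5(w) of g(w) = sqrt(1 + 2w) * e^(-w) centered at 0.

28*w^5/15 - 3*w^4/2 + 4*w^3/3 - w^2 + 1

Multiply the two series term by term and collect like powers.
g(0) = 1
g′(0) = 0
g′′(0) = -2
g′′′(0) = 8
g^(4)(0) = -36
g^(5)(0) = 224
The Taylor polynomial is Σ g^(k)(0)/k! · w^k.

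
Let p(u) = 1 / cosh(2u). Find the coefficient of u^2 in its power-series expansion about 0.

-2

Invert the denominator's series and multiply.
So c_2 = p′′(0)/2! = -2.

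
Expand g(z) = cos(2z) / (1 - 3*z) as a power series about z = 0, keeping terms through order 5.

191*z^5 + 191*z^4/3 + 21*z^3 + 7*z^2 + 3*z + 1

Expand 1/(denominator) as a geometric series and multiply by the numerator's series.
g(0) = 1
g′(0) = 3
g′′(0) = 14
g′′′(0) = 126
g^(4)(0) = 1528
g^(5)(0) = 22920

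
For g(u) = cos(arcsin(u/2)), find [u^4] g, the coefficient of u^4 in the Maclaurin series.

-1/128

Substitute the inner expansion into the outer series and collect powers.
g(0) = 1
g′(0) = 0
g′′(0) = -1/4
g′′′(0) = 0
g^(4)(0) = -3/16
Dividing each by k! gives the coefficients c_0, ..., c_4.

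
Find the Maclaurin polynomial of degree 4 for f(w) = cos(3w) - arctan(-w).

Add the two expansions coefficient-wise.
f(0) = 1
f′(0) = 1
f′′(0) = -9
f′′′(0) = -2
f^(4)(0) = 81
The Taylor polynomial is Σ f^(k)(0)/k! · w^k.

27*w^4/8 - w^3/3 - 9*w^2/2 + w + 1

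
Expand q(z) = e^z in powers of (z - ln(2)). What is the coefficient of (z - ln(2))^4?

1/12

q(ln(2)) = 2
q′(ln(2)) = 2
q′′(ln(2)) = 2
q′′′(ln(2)) = 2
q^(4)(ln(2)) = 2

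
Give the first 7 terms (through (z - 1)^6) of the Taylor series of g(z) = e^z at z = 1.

g(1) = e
g′(1) = e
g′′(1) = e
g′′′(1) = e
g^(4)(1) = e
g^(5)(1) = e
g^(6)(1) = e

e*(z - 1)^6/720 + e*(z - 1)^5/120 + e*(z - 1)^4/24 + e*(z - 1)^3/6 + e*(z - 1)^2/2 + e*(z - 1) + e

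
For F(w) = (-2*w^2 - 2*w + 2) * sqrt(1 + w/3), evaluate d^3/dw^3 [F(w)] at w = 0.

Shift and add copies of the series according to the polynomial's terms.
From the series, [w^3] F = -65/216; multiply by 3! = 6 to get -65/36.

-65/36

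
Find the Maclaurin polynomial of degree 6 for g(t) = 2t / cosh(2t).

Divide the numerator series by the denominator series (power-series long division).
g(0) = 0
g′(0) = 2
g′′(0) = 0
g′′′(0) = -24
g^(4)(0) = 0
g^(5)(0) = 800
g^(6)(0) = 0
Dividing each by k! gives the coefficients c_0, ..., c_6.

20*t^5/3 - 4*t^3 + 2*t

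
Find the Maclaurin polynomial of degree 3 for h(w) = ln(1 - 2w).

-8*w^3/3 - 2*w^2 - 2*w

[w^0] = 0;  [w^1] = -2;  [w^2] = -2;  [w^3] = -8/3.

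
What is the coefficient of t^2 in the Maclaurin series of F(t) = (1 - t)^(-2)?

3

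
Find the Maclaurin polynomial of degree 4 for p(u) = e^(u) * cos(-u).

Multiply the two series term by term and collect like powers.
[u^0] = 1;  [u^1] = 1;  [u^2] = 0;  [u^3] = -1/3;  [u^4] = -1/6.

-u^4/6 - u^3/3 + u + 1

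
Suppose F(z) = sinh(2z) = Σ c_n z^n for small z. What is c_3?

4/3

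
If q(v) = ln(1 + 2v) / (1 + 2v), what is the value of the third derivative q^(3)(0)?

88

Write out both Maclaurin series and multiply, keeping only the needed powers.
The coefficient of v^3 in the expansion is 44/3, so q′′′(0) = 3! * (44/3) = 88.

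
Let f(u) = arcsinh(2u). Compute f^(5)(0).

From the series, [u^5] f = 12/5; multiply by 5! = 120 to get 288.

288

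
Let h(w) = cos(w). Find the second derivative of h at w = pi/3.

From the series, [(w - pi/3)^2] h = -1/4; multiply by 2! = 2 to get -1/2.

-1/2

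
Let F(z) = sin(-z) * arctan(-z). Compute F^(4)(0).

Write out both Maclaurin series and multiply, keeping only the needed powers.
The coefficient of z^4 in the expansion is -1/2, so F^(4)(0) = 4! * (-1/2) = -12.

-12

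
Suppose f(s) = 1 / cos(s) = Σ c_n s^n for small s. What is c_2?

Divide the numerator series by the denominator series (power-series long division).

1/2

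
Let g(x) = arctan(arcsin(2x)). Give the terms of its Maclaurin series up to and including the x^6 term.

Let u equal the inner series; expand the outer function in u and truncate.

52*x^5/15 - 4*x^3/3 + 2*x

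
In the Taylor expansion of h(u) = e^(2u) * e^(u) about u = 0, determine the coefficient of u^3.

9/2

Expand each factor separately, then convolve coefficients.
h(0) = 1
h′(0) = 3
h′′(0) = 9
h′′′(0) = 27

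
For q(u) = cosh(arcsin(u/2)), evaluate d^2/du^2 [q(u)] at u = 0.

1/4

Plug the Maclaurin series of the inner function into that of the outer and collect terms.
From the series, [u^2] q = 1/8; multiply by 2! = 2 to get 1/4.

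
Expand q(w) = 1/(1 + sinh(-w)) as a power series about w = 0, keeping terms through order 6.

77*w^6/45 + 181*w^5/120 + 4*w^4/3 + 7*w^3/6 + w^2 + w + 1

Substitute the inner expansion into the outer series and collect powers.
[w^0] = 1;  [w^1] = 1;  [w^2] = 1;  [w^3] = 7/6;  [w^4] = 4/3;  [w^5] = 181/120;  [w^6] = 77/45.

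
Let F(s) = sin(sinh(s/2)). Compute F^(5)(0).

-1/4

Let u equal the inner series; expand the outer function in u and truncate.
The coefficient of s^5 in the expansion is -1/480, so F^(5)(0) = 5! * (-1/480) = -1/4.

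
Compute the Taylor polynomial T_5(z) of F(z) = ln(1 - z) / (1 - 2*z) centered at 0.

Use 1/(1 - r) = Σ r^k on the denominator, then take the Cauchy product.

-661*z^5/30 - 131*z^4/12 - 16*z^3/3 - 5*z^2/2 - z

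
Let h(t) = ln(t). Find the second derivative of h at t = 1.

Differentiate repeatedly and evaluate at the center.
The coefficient of (t - 1)^2 in the expansion is -1/2, so h′′(1) = 2! * (-1/2) = -1.

-1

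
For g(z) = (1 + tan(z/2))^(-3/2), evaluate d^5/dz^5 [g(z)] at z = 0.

Let u equal the inner series; expand the outer function in u and truncate.
From the series, [z^5] g = -6521/40960; multiply by 5! = 120 to get -19563/1024.

-19563/1024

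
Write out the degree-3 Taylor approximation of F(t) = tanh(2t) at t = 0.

Compute the successive derivatives at the expansion point and divide by k!.
F(0) = 0
F′(0) = 2
F′′(0) = 0
F′′′(0) = -16

-8*t^3/3 + 2*t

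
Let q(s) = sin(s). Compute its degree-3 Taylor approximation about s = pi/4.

q(pi/4) = sqrt(2)/2
q′(pi/4) = sqrt(2)/2
q′′(pi/4) = -sqrt(2)/2
q′′′(pi/4) = -sqrt(2)/2

-sqrt(2)*(s - pi/4)^3/12 - sqrt(2)*(s - pi/4)^2/4 + sqrt(2)*(s - pi/4)/2 + sqrt(2)/2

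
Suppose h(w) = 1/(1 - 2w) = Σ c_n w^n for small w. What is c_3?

h(0) = 1
h′(0) = 2
h′′(0) = 8
h′′′(0) = 48
So c_3 = h′′′(0)/3! = 8.

8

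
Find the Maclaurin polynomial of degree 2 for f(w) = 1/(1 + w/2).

[w^0] = 1;  [w^1] = -1/2;  [w^2] = 1/4.

w^2/4 - w/2 + 1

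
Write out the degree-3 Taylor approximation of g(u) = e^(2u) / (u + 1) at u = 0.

Expand 1/(denominator) as a geometric series and multiply by the numerator's series.
g(0) = 1
g′(0) = 1
g′′(0) = 2
g′′′(0) = 2
Dividing each by k! gives the coefficients c_0, ..., c_3.

u^3/3 + u^2 + u + 1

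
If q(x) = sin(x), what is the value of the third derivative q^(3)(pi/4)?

-sqrt(2)/2

The coefficient of (x - pi/4)^3 in the expansion is -sqrt(2)/12, so q′′′(pi/4) = 3! * (-sqrt(2)/12) = -sqrt(2)/2.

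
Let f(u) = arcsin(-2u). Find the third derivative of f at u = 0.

Apply the Taylor formula c_k = f^(k)(a)/k!.
From the series, [u^3] f = -4/3; multiply by 3! = 6 to get -8.

-8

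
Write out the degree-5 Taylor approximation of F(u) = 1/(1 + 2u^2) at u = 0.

F(0) = 1
F′(0) = 0
F′′(0) = -4
F′′′(0) = 0
F^(4)(0) = 96
F^(5)(0) = 0
The Taylor polynomial is Σ F^(k)(0)/k! · u^k.

4*u^4 - 2*u^2 + 1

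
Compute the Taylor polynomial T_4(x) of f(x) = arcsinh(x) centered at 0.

Compute the successive derivatives at the expansion point and divide by k!.
f(0) = 0
f′(0) = 1
f′′(0) = 0
f′′′(0) = -1
f^(4)(0) = 0

-x^3/6 + x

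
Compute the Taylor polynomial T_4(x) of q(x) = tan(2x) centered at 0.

q(0) = 0
q′(0) = 2
q′′(0) = 0
q′′′(0) = 16
q^(4)(0) = 0

8*x^3/3 + 2*x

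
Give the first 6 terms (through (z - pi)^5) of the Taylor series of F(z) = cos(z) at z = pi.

F(pi) = -1
F′(pi) = 0
F′′(pi) = 1
F′′′(pi) = 0
F^(4)(pi) = -1
F^(5)(pi) = 0
The Taylor polynomial is Σ F^(k)(pi)/k! · (z - pi)^k.

-(z - pi)^4/24 + (z - pi)^2/2 - 1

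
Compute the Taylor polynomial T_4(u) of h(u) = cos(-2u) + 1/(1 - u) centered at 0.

Expand each term separately and add.
[u^0] = 2;  [u^1] = 1;  [u^2] = -1;  [u^3] = 1;  [u^4] = 5/3.

5*u^4/3 + u^3 - u^2 + u + 2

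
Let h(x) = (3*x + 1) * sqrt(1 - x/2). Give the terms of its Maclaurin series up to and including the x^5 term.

Distribute the polynomial across the series and collect like powers.
[x^0] = 1;  [x^1] = 11/4;  [x^2] = -25/32;  [x^3] = -13/128;  [x^4] = -53/2048;  [x^5] = -67/8192.

-67*x^5/8192 - 53*x^4/2048 - 13*x^3/128 - 25*x^2/32 + 11*x/4 + 1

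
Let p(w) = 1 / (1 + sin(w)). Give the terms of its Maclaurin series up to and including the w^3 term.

Write 1/(1+u) = 1 - u + u^2 - u^3 + ... and substitute the series for u.
[w^0] = 1;  [w^1] = -1;  [w^2] = 1;  [w^3] = -5/6.

-5*w^3/6 + w^2 - w + 1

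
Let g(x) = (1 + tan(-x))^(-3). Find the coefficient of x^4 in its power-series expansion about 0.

19

Compose series: expand the inner function first, then feed it into the outer expansion.
[x^0] = 1;  [x^1] = 3;  [x^2] = 6;  [x^3] = 11;  [x^4] = 19.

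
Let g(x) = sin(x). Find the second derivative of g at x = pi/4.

The coefficient of (x - pi/4)^2 in the expansion is -sqrt(2)/4, so g′′(pi/4) = 2! * (-sqrt(2)/4) = -sqrt(2)/2.

-sqrt(2)/2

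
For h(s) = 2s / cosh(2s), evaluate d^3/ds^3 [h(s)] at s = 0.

-24

Invert the denominator's series and multiply.
The coefficient of s^3 in the expansion is -4, so h′′′(0) = 3! * (-4) = -24.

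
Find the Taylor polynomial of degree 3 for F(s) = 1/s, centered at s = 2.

-(s - 2)^3/16 + (s - 2)^2/8 - (s - 2)/4 + 1/2

Compute the successive derivatives at the expansion point and divide by k!.
[(s - 2)^0] = 1/2;  [(s - 2)^1] = -1/4;  [(s - 2)^2] = 1/8;  [(s - 2)^3] = -1/16.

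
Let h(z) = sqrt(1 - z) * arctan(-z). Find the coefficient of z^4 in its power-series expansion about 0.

Take the Cauchy product of the two expansions.
h(0) = 0
h′(0) = -1
h′′(0) = 1
h′′′(0) = 11/4
h^(4)(0) = -5/2

-5/48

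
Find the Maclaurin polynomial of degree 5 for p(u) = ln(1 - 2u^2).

Use the known series and substitute for the argument.
p(0) = 0
p′(0) = 0
p′′(0) = -4
p′′′(0) = 0
p^(4)(0) = -48
p^(5)(0) = 0
Dividing each by k! gives the coefficients c_0, ..., c_5.

-2*u^4 - 2*u^2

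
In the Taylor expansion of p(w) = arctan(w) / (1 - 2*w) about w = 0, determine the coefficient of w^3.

Multiply the numerator's expansion by the denominator's geometric series.
p(0) = 0
p′(0) = 1
p′′(0) = 4
p′′′(0) = 22
The Taylor polynomial is Σ p^(k)(0)/k! · w^k.

11/3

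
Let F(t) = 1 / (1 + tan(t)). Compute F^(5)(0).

-256

Use the geometric series for the reciprocal, then substitute.
The coefficient of t^5 in the expansion is -32/15, so F^(5)(0) = 5! * (-32/15) = -256.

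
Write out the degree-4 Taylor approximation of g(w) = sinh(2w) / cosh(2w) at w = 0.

Divide the numerator series by the denominator series (power-series long division).
g(0) = 0
g′(0) = 2
g′′(0) = 0
g′′′(0) = -16
g^(4)(0) = 0

-8*w^3/3 + 2*w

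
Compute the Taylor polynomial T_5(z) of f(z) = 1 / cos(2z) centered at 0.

Divide the numerator series by the denominator series (power-series long division).

10*z^4/3 + 2*z^2 + 1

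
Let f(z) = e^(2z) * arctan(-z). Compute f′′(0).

-4

Multiply the two series term by term and collect like powers.
The coefficient of z^2 in the expansion is -2, so f′′(0) = 2! * (-2) = -4.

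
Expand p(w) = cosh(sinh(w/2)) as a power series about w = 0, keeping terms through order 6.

37*w^6/46080 + 5*w^4/384 + w^2/8 + 1

Substitute the inner expansion into the outer series and collect powers.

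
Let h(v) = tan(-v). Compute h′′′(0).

-2

From the series, [v^3] h = -1/3; multiply by 3! = 6 to get -2.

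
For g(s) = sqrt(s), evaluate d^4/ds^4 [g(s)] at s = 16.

-15/262144

From the series, [(s - 16)^4] g = -5/2097152; multiply by 4! = 24 to get -15/262144.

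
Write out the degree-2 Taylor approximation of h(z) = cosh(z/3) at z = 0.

h(0) = 1
h′(0) = 0
h′′(0) = 1/9

z^2/18 + 1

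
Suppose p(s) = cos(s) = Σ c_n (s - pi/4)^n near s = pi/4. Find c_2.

-sqrt(2)/4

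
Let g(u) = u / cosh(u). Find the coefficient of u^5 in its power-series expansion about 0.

5/24

Invert the denominator's series and multiply.
g(0) = 0
g′(0) = 1
g′′(0) = 0
g′′′(0) = -3
g^(4)(0) = 0
g^(5)(0) = 25
So c_5 = g^(5)(0)/5! = 5/24.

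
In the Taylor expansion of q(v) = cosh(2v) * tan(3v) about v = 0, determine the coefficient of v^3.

15

Multiply the two series term by term and collect like powers.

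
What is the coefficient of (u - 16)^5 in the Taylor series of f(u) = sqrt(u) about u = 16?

[(u - 16)^0] = 4;  [(u - 16)^1] = 1/8;  [(u - 16)^2] = -1/512;  [(u - 16)^3] = 1/16384;  [(u - 16)^4] = -5/2097152;  [(u - 16)^5] = 7/67108864.
So c_5 = f^(5)(16)/5! = 7/67108864.

7/67108864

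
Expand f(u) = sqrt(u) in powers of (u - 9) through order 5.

7*(u - 9)^5/5038848 - 5*(u - 9)^4/279936 + (u - 9)^3/3888 - (u - 9)^2/216 + (u - 9)/6 + 3

Differentiate repeatedly and evaluate at the center.
[(u - 9)^0] = 3;  [(u - 9)^1] = 1/6;  [(u - 9)^2] = -1/216;  [(u - 9)^3] = 1/3888;  [(u - 9)^4] = -5/279936;  [(u - 9)^5] = 7/5038848.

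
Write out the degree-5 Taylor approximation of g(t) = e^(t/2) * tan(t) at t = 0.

Multiply the two series term by term and collect like powers.
[t^0] = 0;  [t^1] = 1;  [t^2] = 1/2;  [t^3] = 11/24;  [t^4] = 3/16;  [t^5] = 341/1920.

341*t^5/1920 + 3*t^4/16 + 11*t^3/24 + t^2/2 + t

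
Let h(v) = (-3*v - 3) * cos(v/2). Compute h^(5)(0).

Shift and add copies of the series according to the polynomial's terms.
The coefficient of v^5 in the expansion is -1/128, so h^(5)(0) = 5! * (-1/128) = -15/16.

-15/16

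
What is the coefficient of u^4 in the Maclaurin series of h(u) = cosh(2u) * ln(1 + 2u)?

Write out both Maclaurin series and multiply, keeping only the needed powers.
h(0) = 0
h′(0) = 2
h′′(0) = -4
h′′′(0) = 40
h^(4)(0) = -192
So c_4 = h^(4)(0)/4! = -8.

-8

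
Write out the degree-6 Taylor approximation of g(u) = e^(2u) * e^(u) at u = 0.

Take the Cauchy product of the two expansions.
g(0) = 1
g′(0) = 3
g′′(0) = 9
g′′′(0) = 27
g^(4)(0) = 81
g^(5)(0) = 243
g^(6)(0) = 729

81*u^6/80 + 81*u^5/40 + 27*u^4/8 + 9*u^3/2 + 9*u^2/2 + 3*u + 1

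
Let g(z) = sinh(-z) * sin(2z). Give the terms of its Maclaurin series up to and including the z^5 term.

z^4 - 2*z^2

Expand each factor separately, then convolve coefficients.
[z^0] = 0;  [z^1] = 0;  [z^2] = -2;  [z^3] = 0;  [z^4] = 1;  [z^5] = 0.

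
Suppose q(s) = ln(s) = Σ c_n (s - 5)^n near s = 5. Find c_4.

-1/2500

c_4 = q^(4)(5)/4! = -1/2500.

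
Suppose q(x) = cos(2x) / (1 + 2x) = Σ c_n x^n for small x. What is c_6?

Write out both Maclaurin series and multiply, keeping only the needed powers.
q(0) = 1
q′(0) = -2
q′′(0) = 4
q′′′(0) = -24
q^(4)(0) = 208
q^(5)(0) = -2080
q^(6)(0) = 24896
So c_6 = q^(6)(0)/6! = 1556/45.

1556/45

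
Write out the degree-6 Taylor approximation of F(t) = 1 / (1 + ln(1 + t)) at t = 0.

3289*t^6/360 - 347*t^5/60 + 11*t^4/3 - 7*t^3/3 + 3*t^2/2 - t + 1

Use the geometric series for the reciprocal, then substitute.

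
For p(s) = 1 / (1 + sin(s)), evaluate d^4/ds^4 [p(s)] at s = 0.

16

Write 1/(1+u) = 1 - u + u^2 - u^3 + ... and substitute the series for u.
The coefficient of s^4 in the expansion is 2/3, so p^(4)(0) = 4! * (2/3) = 16.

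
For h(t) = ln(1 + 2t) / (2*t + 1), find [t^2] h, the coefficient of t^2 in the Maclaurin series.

Expand 1/(denominator) as a geometric series and multiply by the numerator's series.
h(0) = 0
h′(0) = 2
h′′(0) = -12
Then c_k = h^(k)(0)/k! gives each Taylor coefficient.

-6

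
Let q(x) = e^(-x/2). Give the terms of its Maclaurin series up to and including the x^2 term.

x^2/8 - x/2 + 1

Apply the Taylor formula c_k = f^(k)(a)/k!.
q(0) = 1
q′(0) = -1/2
q′′(0) = 1/4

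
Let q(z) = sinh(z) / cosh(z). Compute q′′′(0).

Write the quotient as an unknown series and match coefficients against numerator = denominator · series.
From the series, [z^3] q = -1/3; multiply by 3! = 6 to get -2.

-2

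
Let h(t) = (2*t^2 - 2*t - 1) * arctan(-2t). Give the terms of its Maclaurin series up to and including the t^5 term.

Multiply each power in the prefactor through the base expansion.
h(0) = 0
h′(0) = 2
h′′(0) = 8
h′′′(0) = -40
h^(4)(0) = -128
h^(5)(0) = 1408
Then c_k = h^(k)(0)/k! gives each Taylor coefficient.

176*t^5/15 - 16*t^4/3 - 20*t^3/3 + 4*t^2 + 2*t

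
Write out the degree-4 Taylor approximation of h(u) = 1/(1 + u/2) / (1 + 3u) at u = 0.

Multiply the two series term by term and collect like powers.
h(0) = 1
h′(0) = -7/2
h′′(0) = 43/2
h′′′(0) = -777/4
h^(4)(0) = 4665/2
Then c_k = h^(k)(0)/k! gives each Taylor coefficient.

1555*u^4/16 - 259*u^3/8 + 43*u^2/4 - 7*u/2 + 1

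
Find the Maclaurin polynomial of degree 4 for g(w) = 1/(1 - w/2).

Differentiate repeatedly and evaluate at the center.
g(0) = 1
g′(0) = 1/2
g′′(0) = 1/2
g′′′(0) = 3/4
g^(4)(0) = 3/2

w^4/16 + w^3/8 + w^2/4 + w/2 + 1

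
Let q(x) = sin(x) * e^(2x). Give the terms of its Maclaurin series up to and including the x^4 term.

x^4 + 11*x^3/6 + 2*x^2 + x

Take the Cauchy product of the two expansions.
q(0) = 0
q′(0) = 1
q′′(0) = 4
q′′′(0) = 11
q^(4)(0) = 24
Then c_k = q^(k)(0)/k! gives each Taylor coefficient.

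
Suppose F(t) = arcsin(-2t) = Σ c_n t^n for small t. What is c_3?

-4/3

[t^0] = 0;  [t^1] = -2;  [t^2] = 0;  [t^3] = -4/3.
So c_3 = F′′′(0)/3! = -4/3.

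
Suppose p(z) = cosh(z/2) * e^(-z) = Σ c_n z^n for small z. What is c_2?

5/8

Expand each factor separately, then convolve coefficients.
[z^0] = 1;  [z^1] = -1;  [z^2] = 5/8.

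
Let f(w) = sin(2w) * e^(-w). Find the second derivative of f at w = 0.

-4

Take the Cauchy product of the two expansions.
From the series, [w^2] f = -2; multiply by 2! = 2 to get -4.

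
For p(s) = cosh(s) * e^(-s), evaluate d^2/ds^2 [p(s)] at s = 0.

2

Take the Cauchy product of the two expansions.
The coefficient of s^2 in the expansion is 1, so p′′(0) = 2! * (1) = 2.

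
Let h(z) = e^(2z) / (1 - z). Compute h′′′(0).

38

Multiply the numerator's expansion by the denominator's geometric series.
From the series, [z^3] h = 19/3; multiply by 3! = 6 to get 38.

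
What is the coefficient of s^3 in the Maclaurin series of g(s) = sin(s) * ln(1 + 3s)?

Take the Cauchy product of the two expansions.
g(0) = 0
g′(0) = 0
g′′(0) = 6
g′′′(0) = -27

-9/2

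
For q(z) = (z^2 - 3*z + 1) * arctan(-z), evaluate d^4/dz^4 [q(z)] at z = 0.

-24

Multiply each power in the prefactor through the base expansion.
The coefficient of z^4 in the expansion is -1, so q^(4)(0) = 4! * (-1) = -24.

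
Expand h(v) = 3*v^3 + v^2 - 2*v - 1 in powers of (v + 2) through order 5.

3*(v + 2)^3 - 17*(v + 2)^2 + 30*(v + 2) - 17

h(-2) = -17
h′(-2) = 30
h′′(-2) = -34
h′′′(-2) = 18
h^(4)(-2) = 0
h^(5)(-2) = 0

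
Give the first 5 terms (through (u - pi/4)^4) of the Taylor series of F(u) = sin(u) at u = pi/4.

sqrt(2)*(u - pi/4)^4/48 - sqrt(2)*(u - pi/4)^3/12 - sqrt(2)*(u - pi/4)^2/4 + sqrt(2)*(u - pi/4)/2 + sqrt(2)/2

Compute the successive derivatives at the expansion point and divide by k!.
F(pi/4) = sqrt(2)/2
F′(pi/4) = sqrt(2)/2
F′′(pi/4) = -sqrt(2)/2
F′′′(pi/4) = -sqrt(2)/2
F^(4)(pi/4) = sqrt(2)/2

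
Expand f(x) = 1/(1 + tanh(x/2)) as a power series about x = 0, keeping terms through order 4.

Let u equal the inner series; expand the outer function in u and truncate.
[x^0] = 1;  [x^1] = -1/2;  [x^2] = 1/4;  [x^3] = -1/12;  [x^4] = 1/48.

x^4/48 - x^3/12 + x^2/4 - x/2 + 1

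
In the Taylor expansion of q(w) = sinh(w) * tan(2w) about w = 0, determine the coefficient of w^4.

3

Expand each factor separately, then convolve coefficients.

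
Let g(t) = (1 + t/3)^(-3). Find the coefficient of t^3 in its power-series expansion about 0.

-10/27

Differentiate repeatedly and evaluate at the center.
[t^0] = 1;  [t^1] = -1;  [t^2] = 2/3;  [t^3] = -10/27.
So c_3 = g′′′(0)/3! = -10/27.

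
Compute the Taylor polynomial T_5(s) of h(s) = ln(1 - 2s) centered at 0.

h(0) = 0
h′(0) = -2
h′′(0) = -4
h′′′(0) = -16
h^(4)(0) = -96
h^(5)(0) = -768
Then c_k = h^(k)(0)/k! gives each Taylor coefficient.

-32*s^5/5 - 4*s^4 - 8*s^3/3 - 2*s^2 - 2*s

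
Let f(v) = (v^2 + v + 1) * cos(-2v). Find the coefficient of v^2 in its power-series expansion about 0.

-1

Distribute the polynomial across the series and collect like powers.
f(0) = 1
f′(0) = 1
f′′(0) = -2
So c_2 = f′′(0)/2! = -1.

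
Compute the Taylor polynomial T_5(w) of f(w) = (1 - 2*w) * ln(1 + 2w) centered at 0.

72*w^5/5 - 28*w^4/3 + 20*w^3/3 - 6*w^2 + 2*w

Shift and add copies of the series according to the polynomial's terms.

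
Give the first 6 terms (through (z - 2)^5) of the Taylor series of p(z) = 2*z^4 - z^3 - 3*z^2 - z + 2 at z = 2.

p(2) = 12
p′(2) = 39
p′′(2) = 78
p′′′(2) = 90
p^(4)(2) = 48
p^(5)(2) = 0
Then c_k = p^(k)(2)/k! gives each Taylor coefficient.

2*(z - 2)^4 + 15*(z - 2)^3 + 39*(z - 2)^2 + 39*(z - 2) + 12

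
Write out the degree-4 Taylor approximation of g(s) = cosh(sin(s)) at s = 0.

-s^4/8 + s^2/2 + 1

Substitute the inner expansion into the outer series and collect powers.
[s^0] = 1;  [s^1] = 0;  [s^2] = 1/2;  [s^3] = 0;  [s^4] = -1/8.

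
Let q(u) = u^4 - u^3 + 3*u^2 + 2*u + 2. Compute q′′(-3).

Apply the Taylor formula c_k = f^(k)(a)/k!.
The coefficient of (u + 3)^2 in the expansion is 66, so q′′(-3) = 2! * (66) = 132.

132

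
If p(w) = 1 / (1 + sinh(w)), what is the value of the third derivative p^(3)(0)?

-7

Expand as Σ (-1)^k u^k with u equal to the inner function's series.
From the series, [w^3] p = -7/6; multiply by 3! = 6 to get -7.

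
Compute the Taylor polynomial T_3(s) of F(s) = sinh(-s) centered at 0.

Differentiate repeatedly and evaluate at the center.
[s^0] = 0;  [s^1] = -1;  [s^2] = 0;  [s^3] = -1/6.

-s^3/6 - s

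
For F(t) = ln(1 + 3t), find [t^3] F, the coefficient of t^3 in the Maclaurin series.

9

F(0) = 0
F′(0) = 3
F′′(0) = -9
F′′′(0) = 54
So c_3 = F′′′(0)/3! = 9.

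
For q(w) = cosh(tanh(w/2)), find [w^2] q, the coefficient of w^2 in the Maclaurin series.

Substitute the inner expansion into the outer series and collect powers.
q(0) = 1
q′(0) = 0
q′′(0) = 1/4
So c_2 = q′′(0)/2! = 1/8.

1/8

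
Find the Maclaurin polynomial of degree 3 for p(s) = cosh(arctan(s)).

s^2/2 + 1

Compose series: expand the inner function first, then feed it into the outer expansion.
p(0) = 1
p′(0) = 0
p′′(0) = 1
p′′′(0) = 0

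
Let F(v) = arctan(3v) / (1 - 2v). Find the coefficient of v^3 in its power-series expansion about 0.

Take the Cauchy product of the two expansions.
[v^0] = 0;  [v^1] = 3;  [v^2] = 6;  [v^3] = 3.
So c_3 = F′′′(0)/3! = 3.

3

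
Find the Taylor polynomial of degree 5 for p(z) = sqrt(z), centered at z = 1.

p(1) = 1
p′(1) = 1/2
p′′(1) = -1/4
p′′′(1) = 3/8
p^(4)(1) = -15/16
p^(5)(1) = 105/32

7*(z - 1)^5/256 - 5*(z - 1)^4/128 + (z - 1)^3/16 - (z - 1)^2/8 + (z - 1)/2 + 1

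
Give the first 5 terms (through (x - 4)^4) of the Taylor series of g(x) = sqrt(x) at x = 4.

-5*(x - 4)^4/16384 + (x - 4)^3/512 - (x - 4)^2/64 + (x - 4)/4 + 2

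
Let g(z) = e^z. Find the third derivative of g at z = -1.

e^(-1)

Apply the Taylor formula c_k = f^(k)(a)/k!.
The coefficient of (z + 1)^3 in the expansion is e^(-1)/6, so g′′′(-1) = 3! * (e^(-1)/6) = e^(-1).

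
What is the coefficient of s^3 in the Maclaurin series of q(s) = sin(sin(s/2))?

Let u equal the inner series; expand the outer function in u and truncate.
[s^0] = 0;  [s^1] = 1/2;  [s^2] = 0;  [s^3] = -1/24.

-1/24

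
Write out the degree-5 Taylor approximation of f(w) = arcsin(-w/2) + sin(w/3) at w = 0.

-431*w^5/186624 - 35*w^3/1296 - w/6

Add the two expansions coefficient-wise.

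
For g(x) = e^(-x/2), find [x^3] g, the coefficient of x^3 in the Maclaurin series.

Apply the Taylor formula c_k = f^(k)(a)/k!.
[x^0] = 1;  [x^1] = -1/2;  [x^2] = 1/8;  [x^3] = -1/48.

-1/48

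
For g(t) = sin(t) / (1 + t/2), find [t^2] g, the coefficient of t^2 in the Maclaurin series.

-1/2

Write out both Maclaurin series and multiply, keeping only the needed powers.
g(0) = 0
g′(0) = 1
g′′(0) = -1
Then c_k = g^(k)(0)/k! gives each Taylor coefficient.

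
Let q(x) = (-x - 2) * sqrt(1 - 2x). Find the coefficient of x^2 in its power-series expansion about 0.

Multiply each power in the prefactor through the base expansion.
q(0) = -2
q′(0) = 1
q′′(0) = 4
So c_2 = q′′(0)/2! = 2.

2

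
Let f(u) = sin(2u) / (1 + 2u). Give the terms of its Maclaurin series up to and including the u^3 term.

20*u^3/3 - 4*u^2 + 2*u

Take the Cauchy product of the two expansions.
f(0) = 0
f′(0) = 2
f′′(0) = -8
f′′′(0) = 40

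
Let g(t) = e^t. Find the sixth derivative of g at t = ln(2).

2

Compute the successive derivatives at the expansion point and divide by k!.
From the series, [(t - ln(2))^6] g = 1/360; multiply by 6! = 720 to get 2.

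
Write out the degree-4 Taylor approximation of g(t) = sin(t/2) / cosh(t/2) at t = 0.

Invert the denominator's series and multiply.

-t^3/12 + t/2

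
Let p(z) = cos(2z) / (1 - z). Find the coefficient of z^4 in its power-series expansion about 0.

-1/3

Multiply the two series term by term and collect like powers.
p(0) = 1
p′(0) = 1
p′′(0) = -2
p′′′(0) = -6
p^(4)(0) = -8
So c_4 = p^(4)(0)/4! = -1/3.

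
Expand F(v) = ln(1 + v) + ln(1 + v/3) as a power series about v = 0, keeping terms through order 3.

Combine the two series term by term.
[v^0] = 0;  [v^1] = 4/3;  [v^2] = -5/9;  [v^3] = 28/81.

28*v^3/81 - 5*v^2/9 + 4*v/3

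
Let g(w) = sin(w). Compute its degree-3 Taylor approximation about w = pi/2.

1 - (w - pi/2)^2/2

g(pi/2) = 1
g′(pi/2) = 0
g′′(pi/2) = -1
g′′′(pi/2) = 0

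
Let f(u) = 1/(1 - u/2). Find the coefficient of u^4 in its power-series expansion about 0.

1/16

f(0) = 1
f′(0) = 1/2
f′′(0) = 1/2
f′′′(0) = 3/4
f^(4)(0) = 3/2
Dividing each by k! gives the coefficients c_0, ..., c_4.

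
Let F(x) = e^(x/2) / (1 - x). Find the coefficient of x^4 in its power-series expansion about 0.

Take the Cauchy product of the two expansions.
F(0) = 1
F′(0) = 3/2
F′′(0) = 13/4
F′′′(0) = 79/8
F^(4)(0) = 633/16

211/128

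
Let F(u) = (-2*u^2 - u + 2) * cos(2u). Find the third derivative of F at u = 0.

12

Shift and add copies of the series according to the polynomial's terms.
The coefficient of u^3 in the expansion is 2, so F′′′(0) = 3! * (2) = 12.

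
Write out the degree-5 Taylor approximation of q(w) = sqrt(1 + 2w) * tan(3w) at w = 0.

Expand each factor separately, then convolve coefficients.

1041*w^5/40 + 21*w^4/2 + 15*w^3/2 + 3*w^2 + 3*w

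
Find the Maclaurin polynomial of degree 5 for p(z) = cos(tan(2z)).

-14*z^4/3 - 2*z^2 + 1

Compose series: expand the inner function first, then feed it into the outer expansion.
[z^0] = 1;  [z^1] = 0;  [z^2] = -2;  [z^3] = 0;  [z^4] = -14/3;  [z^5] = 0.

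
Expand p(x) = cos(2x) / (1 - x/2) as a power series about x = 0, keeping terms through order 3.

-7*x^3/8 - 7*x^2/4 + x/2 + 1

Multiply the two series term by term and collect like powers.
p(0) = 1
p′(0) = 1/2
p′′(0) = -7/2
p′′′(0) = -21/4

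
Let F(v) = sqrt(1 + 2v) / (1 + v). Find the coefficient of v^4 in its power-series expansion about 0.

-13/8

Expand each factor separately, then convolve coefficients.
[v^0] = 1;  [v^1] = 0;  [v^2] = -1/2;  [v^3] = 1;  [v^4] = -13/8.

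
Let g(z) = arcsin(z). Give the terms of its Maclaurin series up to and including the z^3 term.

z^3/6 + z

Apply the Taylor formula c_k = f^(k)(a)/k!.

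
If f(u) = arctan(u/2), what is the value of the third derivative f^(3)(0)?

-1/4

From the series, [u^3] f = -1/24; multiply by 3! = 6 to get -1/4.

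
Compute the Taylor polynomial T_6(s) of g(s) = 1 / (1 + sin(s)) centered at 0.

17*s^6/45 - 61*s^5/120 + 2*s^4/3 - 5*s^3/6 + s^2 - s + 1

Write 1/(1+u) = 1 - u + u^2 - u^3 + ... and substitute the series for u.
g(0) = 1
g′(0) = -1
g′′(0) = 2
g′′′(0) = -5
g^(4)(0) = 16
g^(5)(0) = -61
g^(6)(0) = 272
Then c_k = g^(k)(0)/k! gives each Taylor coefficient.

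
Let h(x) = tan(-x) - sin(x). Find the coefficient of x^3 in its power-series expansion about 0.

-1/6

Expand each term separately and add.
h(0) = 0
h′(0) = -2
h′′(0) = 0
h′′′(0) = -1
Dividing each by k! gives the coefficients c_0, ..., c_3.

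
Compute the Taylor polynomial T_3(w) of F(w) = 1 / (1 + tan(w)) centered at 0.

-4*w^3/3 + w^2 - w + 1

Use the geometric series for the reciprocal, then substitute.
[w^0] = 1;  [w^1] = -1;  [w^2] = 1;  [w^3] = -4/3.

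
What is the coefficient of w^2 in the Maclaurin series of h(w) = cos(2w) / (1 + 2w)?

Write out both Maclaurin series and multiply, keeping only the needed powers.
h(0) = 1
h′(0) = -2
h′′(0) = 4

2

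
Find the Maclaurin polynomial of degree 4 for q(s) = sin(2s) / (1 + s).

Expand each factor separately, then convolve coefficients.
q(0) = 0
q′(0) = 2
q′′(0) = -4
q′′′(0) = 4
q^(4)(0) = -16

-2*s^4/3 + 2*s^3/3 - 2*s^2 + 2*s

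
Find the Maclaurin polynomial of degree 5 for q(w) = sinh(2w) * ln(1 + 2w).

Write out both Maclaurin series and multiply, keeping only the needed powers.
q(0) = 0
q′(0) = 0
q′′(0) = 8
q′′′(0) = -24
q^(4)(0) = 192
q^(5)(0) = -1280
Dividing each by k! gives the coefficients c_0, ..., c_5.

-32*w^5/3 + 8*w^4 - 4*w^3 + 4*w^2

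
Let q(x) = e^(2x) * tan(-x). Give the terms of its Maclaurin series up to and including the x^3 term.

Multiply the two series term by term and collect like powers.
q(0) = 0
q′(0) = -1
q′′(0) = -4
q′′′(0) = -14

-7*x^3/3 - 2*x^2 - x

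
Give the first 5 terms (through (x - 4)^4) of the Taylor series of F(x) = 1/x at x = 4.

[(x - 4)^0] = 1/4;  [(x - 4)^1] = -1/16;  [(x - 4)^2] = 1/64;  [(x - 4)^3] = -1/256;  [(x - 4)^4] = 1/1024.

(x - 4)^4/1024 - (x - 4)^3/256 + (x - 4)^2/64 - (x - 4)/16 + 1/4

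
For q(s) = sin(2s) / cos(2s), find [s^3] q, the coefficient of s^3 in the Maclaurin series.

Divide the numerator series by the denominator series (power-series long division).
q(0) = 0
q′(0) = 2
q′′(0) = 0
q′′′(0) = 16

8/3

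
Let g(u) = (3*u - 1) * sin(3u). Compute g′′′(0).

27

Shift and add copies of the series according to the polynomial's terms.
The coefficient of u^3 in the expansion is 9/2, so g′′′(0) = 3! * (9/2) = 27.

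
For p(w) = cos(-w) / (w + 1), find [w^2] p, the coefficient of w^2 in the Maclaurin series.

1/2

Use 1/(1 - r) = Σ r^k on the denominator, then take the Cauchy product.
[w^0] = 1;  [w^1] = -1;  [w^2] = 1/2.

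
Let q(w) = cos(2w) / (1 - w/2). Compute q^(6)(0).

Take the Cauchy product of the two expansions.
From the series, [w^6] q = -2^(239/642)*3^(437/642)*5^(65/214)*7^(188/321)/441; multiply by 6! = 720 to get -91/4.

-91/4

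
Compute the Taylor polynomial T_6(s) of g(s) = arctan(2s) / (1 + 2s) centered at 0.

Write out both Maclaurin series and multiply, keeping only the needed powers.
g(0) = 0
g′(0) = 2
g′′(0) = -8
g′′′(0) = 32
g^(4)(0) = -256
g^(5)(0) = 3328
g^(6)(0) = -39936

-832*s^6/15 + 416*s^5/15 - 32*s^4/3 + 16*s^3/3 - 4*s^2 + 2*s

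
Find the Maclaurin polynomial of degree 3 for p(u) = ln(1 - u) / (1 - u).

-11*u^3/6 - 3*u^2/2 - u

Write out both Maclaurin series and multiply, keeping only the needed powers.
p(0) = 0
p′(0) = -1
p′′(0) = -3
p′′′(0) = -11
Then c_k = p^(k)(0)/k! gives each Taylor coefficient.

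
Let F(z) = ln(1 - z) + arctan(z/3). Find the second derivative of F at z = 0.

Combine the two series term by term.
From the series, [z^2] F = -1/2; multiply by 2! = 2 to get -1.

-1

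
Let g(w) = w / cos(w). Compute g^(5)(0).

Divide the numerator series by the denominator series (power-series long division).
The coefficient of w^5 in the expansion is 5/24, so g^(5)(0) = 5! * (5/24) = 25.

25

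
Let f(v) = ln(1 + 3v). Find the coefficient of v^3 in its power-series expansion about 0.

[v^0] = 0;  [v^1] = 3;  [v^2] = -9/2;  [v^3] = 9.

9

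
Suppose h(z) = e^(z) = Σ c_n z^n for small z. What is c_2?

1/2

h(0) = 1
h′(0) = 1
h′′(0) = 1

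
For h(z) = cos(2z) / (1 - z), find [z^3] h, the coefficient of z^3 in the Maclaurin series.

-1

Multiply the two series term by term and collect like powers.
h(0) = 1
h′(0) = 1
h′′(0) = -2
h′′′(0) = -6
So c_3 = h′′′(0)/3! = -1.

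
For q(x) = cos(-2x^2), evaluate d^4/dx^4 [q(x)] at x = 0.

-48

Differentiate repeatedly and evaluate at the center.
The coefficient of x^4 in the expansion is -2, so q^(4)(0) = 4! * (-2) = -48.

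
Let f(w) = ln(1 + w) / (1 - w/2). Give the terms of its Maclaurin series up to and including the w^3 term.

w^3/3 + w

Expand each factor separately, then convolve coefficients.
f(0) = 0
f′(0) = 1
f′′(0) = 0
f′′′(0) = 2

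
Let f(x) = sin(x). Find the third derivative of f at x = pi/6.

-sqrt(3)/2

The coefficient of (x - pi/6)^3 in the expansion is -sqrt(3)/12, so f′′′(pi/6) = 3! * (-sqrt(3)/12) = -sqrt(3)/2.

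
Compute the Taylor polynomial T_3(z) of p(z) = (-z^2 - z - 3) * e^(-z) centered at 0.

Multiply each power in the prefactor through the base expansion.

z^3 - 3*z^2/2 + 2*z - 3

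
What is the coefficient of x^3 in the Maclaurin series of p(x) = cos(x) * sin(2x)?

Write out both Maclaurin series and multiply, keeping only the needed powers.
[x^0] = 0;  [x^1] = 2;  [x^2] = 0;  [x^3] = -7/3.

-7/3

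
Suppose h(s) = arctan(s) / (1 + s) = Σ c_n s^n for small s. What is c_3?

2/3

Take the Cauchy product of the two expansions.
[s^0] = 0;  [s^1] = 1;  [s^2] = -1;  [s^3] = 2/3.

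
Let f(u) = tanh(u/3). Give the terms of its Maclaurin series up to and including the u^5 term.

Apply the Taylor formula c_k = f^(k)(a)/k!.
[u^0] = 0;  [u^1] = 1/3;  [u^2] = 0;  [u^3] = -1/81;  [u^4] = 0;  [u^5] = 2/3645.

2*u^5/3645 - u^3/81 + u/3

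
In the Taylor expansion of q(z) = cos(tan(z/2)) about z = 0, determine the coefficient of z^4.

-7/384

Compose series: expand the inner function first, then feed it into the outer expansion.
q(0) = 1
q′(0) = 0
q′′(0) = -1/4
q′′′(0) = 0
q^(4)(0) = -7/16
So c_4 = q^(4)(0)/4! = -7/384.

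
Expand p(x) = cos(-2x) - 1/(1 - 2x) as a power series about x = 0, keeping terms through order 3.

-8*x^3 - 6*x^2 - 2*x

Combine the two series term by term.
[x^0] = 0;  [x^1] = -2;  [x^2] = -6;  [x^3] = -8.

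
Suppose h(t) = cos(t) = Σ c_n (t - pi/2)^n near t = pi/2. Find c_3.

Differentiate repeatedly and evaluate at the center.

1/6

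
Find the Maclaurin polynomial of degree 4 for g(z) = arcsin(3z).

Apply the Taylor formula c_k = f^(k)(a)/k!.
g(0) = 0
g′(0) = 3
g′′(0) = 0
g′′′(0) = 27
g^(4)(0) = 0
Then c_k = g^(k)(0)/k! gives each Taylor coefficient.

9*z^3/2 + 3*z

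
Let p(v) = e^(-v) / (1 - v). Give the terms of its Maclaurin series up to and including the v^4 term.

Use 1/(1 - r) = Σ r^k on the denominator, then take the Cauchy product.
p(0) = 1
p′(0) = 0
p′′(0) = 1
p′′′(0) = 2
p^(4)(0) = 9

3*v^4/8 + v^3/3 + v^2/2 + 1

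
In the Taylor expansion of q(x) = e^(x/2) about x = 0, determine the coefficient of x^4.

1/384

q(0) = 1
q′(0) = 1/2
q′′(0) = 1/4
q′′′(0) = 1/8
q^(4)(0) = 1/16
So c_4 = q^(4)(0)/4! = 1/384.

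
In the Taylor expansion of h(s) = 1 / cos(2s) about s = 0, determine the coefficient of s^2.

Write the quotient as an unknown series and match coefficients against numerator = denominator · series.

2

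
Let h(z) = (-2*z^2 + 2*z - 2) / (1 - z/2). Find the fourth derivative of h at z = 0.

-9

Shift and add copies of the series according to the polynomial's terms.
The coefficient of z^4 in the expansion is -3/8, so h^(4)(0) = 4! * (-3/8) = -9.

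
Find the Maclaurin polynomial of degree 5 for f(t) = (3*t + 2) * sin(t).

Distribute the polynomial across the series and collect like powers.
f(0) = 0
f′(0) = 2
f′′(0) = 6
f′′′(0) = -2
f^(4)(0) = -12
f^(5)(0) = 2
The Taylor polynomial is Σ f^(k)(0)/k! · t^k.

t^5/60 - t^4/2 - t^3/3 + 3*t^2 + 2*t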